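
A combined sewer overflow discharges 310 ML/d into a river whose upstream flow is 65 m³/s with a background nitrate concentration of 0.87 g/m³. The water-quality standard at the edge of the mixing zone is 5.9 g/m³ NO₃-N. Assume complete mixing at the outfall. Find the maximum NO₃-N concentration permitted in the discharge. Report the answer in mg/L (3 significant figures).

310 ML/d = 3.588 m³/s.
Mass balance: 5.9·68.59 = 3.588·Cₑ + 65·0.87.
Cₑ = (404.7 − 56.55) / 3.588 = 97.02 mg/L.

97.0 mg/L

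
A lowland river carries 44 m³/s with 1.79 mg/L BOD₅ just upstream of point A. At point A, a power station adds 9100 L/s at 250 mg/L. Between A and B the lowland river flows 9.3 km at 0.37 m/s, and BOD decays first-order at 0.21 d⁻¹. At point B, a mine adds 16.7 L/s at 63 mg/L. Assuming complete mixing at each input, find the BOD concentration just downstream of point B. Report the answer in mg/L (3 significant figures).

9100 L/s = 9.1 m³/s.
After input A: C = (44·1.79 + 9.1·250) / 53.1 = 44.33 mg/L.
Over the 9.3 km reach to input B (t = 2.514e+04 s = 0.2909 d), decay gives C = 44.33·exp(−0.21·0.2909) = 41.7 mg/L.
16.7 L/s = 0.0167 m³/s.
After input B: C = (53.1·41.7 + 0.0167·63) / 53.12 = 41.71 mg/L.

41.7 mg/L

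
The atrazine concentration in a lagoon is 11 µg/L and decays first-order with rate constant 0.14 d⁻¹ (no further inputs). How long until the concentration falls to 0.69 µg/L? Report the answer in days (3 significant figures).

19.8 d

t = ln(C₀/C)/k = ln(11/0.69)/0.14 = 2.769/0.14 = 19.78 d.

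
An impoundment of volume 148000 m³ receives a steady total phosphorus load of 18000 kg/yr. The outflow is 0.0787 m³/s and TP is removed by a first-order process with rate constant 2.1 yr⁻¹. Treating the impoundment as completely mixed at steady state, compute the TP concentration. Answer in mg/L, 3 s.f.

Outflow Q = 0.0787 m³/s × 3.156e+07 s/yr = 2.484e+06 m³/yr.
Steady-state CSTR mass balance: W = Q·C + k·V·C, so C = W/(Q + kV).
Q + kV = 2.484e+06 + 2.1·148000 = 2.794e+06 m³/yr.
C = 18000/2.794e+06 = 0.006441 kg/m³ = 6.441 mg/L.

6.44 mg/L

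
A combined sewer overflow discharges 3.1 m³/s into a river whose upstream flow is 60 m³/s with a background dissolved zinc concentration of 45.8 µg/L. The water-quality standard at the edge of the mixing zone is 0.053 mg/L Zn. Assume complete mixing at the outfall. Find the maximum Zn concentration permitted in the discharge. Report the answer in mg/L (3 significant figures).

45.8 µg/L = 0.0458 mg/L.
Mass balance: 0.053·63.1 = 3.1·Cₑ + 60·0.0458.
Cₑ = (3.344 − 2.748) / 3.1 = 0.1924 mg/L.

0.192 mg/L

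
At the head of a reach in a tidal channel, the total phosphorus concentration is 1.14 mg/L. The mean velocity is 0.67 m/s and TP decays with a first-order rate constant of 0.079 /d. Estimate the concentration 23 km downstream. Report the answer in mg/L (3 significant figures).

Travel time t = 23 km / 0.67 m/s = 2.3e+04/0.67 = 3.433e+04 s = 0.3973 d.
First-order decay: C = 1.14·exp(−0.079·0.3973) = 1.14·0.9691 = 1.105 mg/L.

1.10 mg/L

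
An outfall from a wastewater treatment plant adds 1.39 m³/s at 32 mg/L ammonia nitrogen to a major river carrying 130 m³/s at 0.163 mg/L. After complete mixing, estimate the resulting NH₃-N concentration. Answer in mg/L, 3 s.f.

Flow-weighted mixing gives C = (1.39·32 + 130·0.163) / (1.39 + 130) = 65.67/131.4 = 0.4998 mg/L.

0.500 mg/L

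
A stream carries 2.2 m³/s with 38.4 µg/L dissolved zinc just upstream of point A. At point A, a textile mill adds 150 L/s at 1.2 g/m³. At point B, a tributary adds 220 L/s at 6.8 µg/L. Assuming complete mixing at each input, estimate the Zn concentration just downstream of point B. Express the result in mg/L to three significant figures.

38.4 µg/L = 0.0384 mg/L.
150 L/s = 0.15 m³/s.
After input A: C = (2.2·0.0384 + 0.15·1.2) / 2.35 = 0.1125 mg/L.
220 L/s = 0.22 m³/s.
6.8 µg/L = 0.0068 mg/L.
After input B: C = (2.35·0.1125 + 0.22·0.0068) / 2.57 = 0.1035 mg/L.

0.103 mg/L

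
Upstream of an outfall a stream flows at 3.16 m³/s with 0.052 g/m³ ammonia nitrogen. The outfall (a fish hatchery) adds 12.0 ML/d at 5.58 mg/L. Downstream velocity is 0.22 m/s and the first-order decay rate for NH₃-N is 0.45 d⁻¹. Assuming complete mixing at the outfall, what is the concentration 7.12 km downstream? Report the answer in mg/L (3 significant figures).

0.241 mg/L

12.0 ML/d = 0.1389 m³/s.
After complete mixing, C₀ = (0.1389·5.58 + 3.16·0.052) / 3.299 = 0.2847 mg/L.
Travel time t = 7120 m / 0.22 m/s = 3.236e+04 s = 0.3746 d.
C = 0.2847·exp(−0.45·0.3746) = 0.2847·0.8449 = 0.2406 mg/L.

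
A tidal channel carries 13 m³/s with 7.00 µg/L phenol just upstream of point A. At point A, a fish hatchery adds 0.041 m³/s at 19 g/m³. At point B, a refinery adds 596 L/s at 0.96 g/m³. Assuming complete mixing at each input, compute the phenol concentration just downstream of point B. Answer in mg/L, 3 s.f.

0.106 mg/L

7.00 µg/L = 0.007 mg/L.
After input A: C = (13·0.007 + 0.041·19) / 13.04 = 0.06671 mg/L.
596 L/s = 0.596 m³/s.
After input B: C = (13.04·0.06671 + 0.596·0.96) / 13.64 = 0.1058 mg/L.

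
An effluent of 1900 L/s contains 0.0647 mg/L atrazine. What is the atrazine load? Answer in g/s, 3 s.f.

0.123 g/s

1900 L/s = 1.9 m³/s.
Mass flux = Q·C = 1.9 m³/s × 0.0647 g/m³ = 0.1229 g/s.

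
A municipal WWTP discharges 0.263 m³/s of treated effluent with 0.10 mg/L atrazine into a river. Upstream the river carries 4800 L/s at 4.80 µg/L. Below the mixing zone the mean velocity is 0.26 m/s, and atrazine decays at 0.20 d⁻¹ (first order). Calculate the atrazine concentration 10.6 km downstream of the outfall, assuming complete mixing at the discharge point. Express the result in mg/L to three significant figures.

4800 L/s = 4.8 m³/s.
4.80 µg/L = 0.0048 mg/L.
After complete mixing, C₀ = (0.263·0.1 + 4.8·0.0048) / 5.063 = 0.009745 mg/L.
Travel time t = 1.06e+04 m / 0.26 m/s = 4.077e+04 s = 0.4719 d.
C = 0.009745·exp(−0.20·0.4719) = 0.009745·0.9099 = 0.008868 mg/L.

0.00887 mg/L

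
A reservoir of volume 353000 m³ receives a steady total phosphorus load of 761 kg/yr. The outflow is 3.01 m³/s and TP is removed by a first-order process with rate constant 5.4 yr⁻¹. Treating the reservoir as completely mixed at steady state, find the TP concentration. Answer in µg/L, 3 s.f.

7.85 µg/L

Outflow Q = 3.01 m³/s × 3.156e+07 s/yr = 9.499e+07 m³/yr.
Steady-state CSTR mass balance: W = Q·C + k·V·C, so C = W/(Q + kV).
Q + kV = 9.499e+07 + 5.4·353000 = 9.689e+07 m³/yr.
C = 761/9.689e+07 = 7.854e-06 kg/m³ = 0.007854 mg/L = 7.854 µg/L.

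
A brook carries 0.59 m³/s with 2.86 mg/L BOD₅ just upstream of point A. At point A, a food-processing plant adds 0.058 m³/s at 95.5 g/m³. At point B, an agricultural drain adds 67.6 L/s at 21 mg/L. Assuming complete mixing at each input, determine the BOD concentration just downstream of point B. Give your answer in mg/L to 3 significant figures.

12.1 mg/L

After input A: C = (0.59·2.86 + 0.058·95.5) / 0.648 = 11.15 mg/L.
67.6 L/s = 0.0676 m³/s.
After input B: C = (0.648·11.15 + 0.0676·21) / 0.7156 = 12.08 mg/L.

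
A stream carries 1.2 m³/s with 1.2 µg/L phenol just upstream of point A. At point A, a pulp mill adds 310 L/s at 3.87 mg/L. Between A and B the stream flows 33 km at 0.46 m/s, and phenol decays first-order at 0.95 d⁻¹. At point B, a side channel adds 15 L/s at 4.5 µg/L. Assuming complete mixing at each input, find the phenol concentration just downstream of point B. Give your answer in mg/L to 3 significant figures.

1.2 µg/L = 0.0012 mg/L.
310 L/s = 0.31 m³/s.
After input A: C = (1.2·0.0012 + 0.31·3.87) / 1.51 = 0.7955 mg/L.
Over the 33 km reach to input B (t = 7.174e+04 s = 0.8303 d), decay gives C = 0.7955·exp(−0.95·0.8303) = 0.3614 mg/L.
15 L/s = 0.015 m³/s.
4.5 µg/L = 0.0045 mg/L.
After input B: C = (1.51·0.3614 + 0.015·0.0045) / 1.525 = 0.3579 mg/L.

0.358 mg/L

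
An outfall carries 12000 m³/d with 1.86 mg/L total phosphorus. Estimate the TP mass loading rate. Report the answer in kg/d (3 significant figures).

22.3 kg/d

12000 m³/d = 0.1389 m³/s.
Mass flux = Q·C = 0.1389 m³/s × 1.86 g/m³ = 0.2583 g/s.
= 0.2583 g/s × 86.4 = 22.32 kg/d.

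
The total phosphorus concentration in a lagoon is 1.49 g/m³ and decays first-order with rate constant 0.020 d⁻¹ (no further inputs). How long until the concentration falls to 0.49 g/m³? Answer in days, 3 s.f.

t = ln(C₀/C)/k = ln(1.49/0.49)/0.020 = 1.112/0.020 = 55.61 d.

55.6 d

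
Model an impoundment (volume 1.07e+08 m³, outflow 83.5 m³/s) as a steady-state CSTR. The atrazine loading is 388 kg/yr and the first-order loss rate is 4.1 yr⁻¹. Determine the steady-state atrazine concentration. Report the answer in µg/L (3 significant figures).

Outflow Q = 83.5 m³/s × 3.156e+07 s/yr = 2.635e+09 m³/yr.
Steady-state CSTR mass balance: W = Q·C + k·V·C, so C = W/(Q + kV).
Q + kV = 2.635e+09 + 4.1·1.07e+08 = 3.074e+09 m³/yr.
C = 388/3.074e+09 = 1.262e-07 kg/m³ = 0.0001262 mg/L = 0.1262 µg/L.

0.126 µg/L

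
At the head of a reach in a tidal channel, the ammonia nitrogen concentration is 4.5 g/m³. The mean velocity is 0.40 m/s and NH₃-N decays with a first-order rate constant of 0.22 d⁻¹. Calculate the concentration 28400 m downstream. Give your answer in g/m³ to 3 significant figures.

3.76 g/m³

Travel time t = 28400 m / 0.40 m/s = 2.84e+04/0.40 = 7.1e+04 s = 0.8218 d.
First-order decay: C = 4.5·exp(−0.22·0.8218) = 4.5·0.8346 = 3.756 g/m³.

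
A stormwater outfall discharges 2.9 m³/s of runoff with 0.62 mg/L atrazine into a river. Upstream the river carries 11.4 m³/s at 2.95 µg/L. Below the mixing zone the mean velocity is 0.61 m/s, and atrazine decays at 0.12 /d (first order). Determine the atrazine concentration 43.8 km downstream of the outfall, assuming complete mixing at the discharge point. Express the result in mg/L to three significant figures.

2.95 µg/L = 0.00295 mg/L.
After complete mixing, C₀ = (2.9·0.62 + 11.4·0.00295) / 14.3 = 0.1281 mg/L.
Travel time t = 4.38e+04 m / 0.61 m/s = 7.18e+04 s = 0.8311 d.
C = 0.1281·exp(−0.12·0.8311) = 0.1281·0.9051 = 0.1159 mg/L.

0.116 mg/L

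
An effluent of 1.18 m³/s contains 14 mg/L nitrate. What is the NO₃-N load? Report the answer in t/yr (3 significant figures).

521 t/yr

Mass flux = Q·C = 1.18 m³/s × 14 g/m³ = 16.52 g/s.
= 16.52 g/s × 31.56 = 521.3 t/yr.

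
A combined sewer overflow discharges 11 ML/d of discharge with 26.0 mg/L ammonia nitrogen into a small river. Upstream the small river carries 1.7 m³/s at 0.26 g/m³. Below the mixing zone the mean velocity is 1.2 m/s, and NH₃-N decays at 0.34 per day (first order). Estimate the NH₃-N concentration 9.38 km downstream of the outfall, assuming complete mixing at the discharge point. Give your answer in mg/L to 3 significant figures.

11 ML/d = 0.1273 m³/s.
After complete mixing, C₀ = (0.1273·26 + 1.7·0.26) / 1.827 = 2.053 mg/L.
Travel time t = 9380 m / 1.2 m/s = 7817 s = 0.09047 d.
C = 2.053·exp(−0.34·0.09047) = 2.053·0.9697 = 1.991 mg/L.

1.99 mg/L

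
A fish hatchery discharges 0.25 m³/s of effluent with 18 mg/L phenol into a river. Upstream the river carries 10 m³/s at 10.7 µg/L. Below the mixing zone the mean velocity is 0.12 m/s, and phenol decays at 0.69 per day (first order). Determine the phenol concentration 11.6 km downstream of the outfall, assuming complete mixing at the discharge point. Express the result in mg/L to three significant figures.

0.208 mg/L

10.7 µg/L = 0.0107 mg/L.
After complete mixing, C₀ = (0.25·18 + 10·0.0107) / 10.25 = 0.4495 mg/L.
Travel time t = 1.16e+04 m / 0.12 m/s = 9.667e+04 s = 1.119 d.
C = 0.4495·exp(−0.69·1.119) = 0.4495·0.4621 = 0.2077 mg/L.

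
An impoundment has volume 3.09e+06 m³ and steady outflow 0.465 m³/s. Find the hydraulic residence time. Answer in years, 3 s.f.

0.211 yr

Q = 0.465 m³/s × 3.156e+07 s/yr = 1.467e+07 m³/yr.
Hydraulic residence time τ = V/Q = 3.09e+06/1.467e+07 = 0.2106 yr.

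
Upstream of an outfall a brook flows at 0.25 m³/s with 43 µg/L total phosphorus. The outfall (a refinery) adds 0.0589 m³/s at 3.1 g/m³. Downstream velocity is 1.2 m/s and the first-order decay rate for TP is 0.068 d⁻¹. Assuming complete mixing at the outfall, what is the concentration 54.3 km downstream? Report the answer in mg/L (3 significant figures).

0.604 mg/L

43 µg/L = 0.043 mg/L.
After complete mixing, C₀ = (0.0589·3.1 + 0.25·0.043) / 0.3089 = 0.6259 mg/L.
Travel time t = 5.43e+04 m / 1.2 m/s = 4.525e+04 s = 0.5237 d.
C = 0.6259·exp(−0.068·0.5237) = 0.6259·0.965 = 0.604 mg/L.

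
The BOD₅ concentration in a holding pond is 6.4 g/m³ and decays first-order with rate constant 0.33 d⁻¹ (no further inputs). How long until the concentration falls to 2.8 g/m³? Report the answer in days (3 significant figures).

2.51 d

t = ln(C₀/C)/k = ln(6.4/2.8)/0.33 = 0.8267/0.33 = 2.505 d.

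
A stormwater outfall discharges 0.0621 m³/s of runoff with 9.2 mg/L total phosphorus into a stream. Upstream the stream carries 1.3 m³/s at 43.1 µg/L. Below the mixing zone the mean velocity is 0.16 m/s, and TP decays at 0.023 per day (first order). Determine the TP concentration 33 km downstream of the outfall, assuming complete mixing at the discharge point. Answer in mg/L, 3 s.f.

0.436 mg/L

43.1 µg/L = 0.0431 mg/L.
After complete mixing, C₀ = (0.0621·9.2 + 1.3·0.0431) / 1.362 = 0.4606 mg/L.
Travel time t = 3.3e+04 m / 0.16 m/s = 2.062e+05 s = 2.387 d.
C = 0.4606·exp(−0.023·2.387) = 0.4606·0.9466 = 0.436 mg/L.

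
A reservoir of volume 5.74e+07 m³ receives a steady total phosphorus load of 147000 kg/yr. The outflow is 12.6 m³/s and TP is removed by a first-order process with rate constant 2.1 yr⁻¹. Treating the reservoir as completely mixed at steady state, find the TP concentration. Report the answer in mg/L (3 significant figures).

0.284 mg/L

Outflow Q = 12.6 m³/s × 3.156e+07 s/yr = 3.976e+08 m³/yr.
Steady-state CSTR mass balance: W = Q·C + k·V·C, so C = W/(Q + kV).
Q + kV = 3.976e+08 + 2.1·5.74e+07 = 5.182e+08 m³/yr.
C = 147000/5.182e+08 = 0.0002837 kg/m³ = 0.2837 mg/L.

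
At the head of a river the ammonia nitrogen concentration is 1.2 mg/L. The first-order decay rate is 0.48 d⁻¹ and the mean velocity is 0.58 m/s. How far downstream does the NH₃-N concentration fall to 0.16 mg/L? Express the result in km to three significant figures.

210 km

From C = C₀·e^(−kt), t = ln(C₀/C)/k = ln(1.2/0.16)/0.48 = 2.015/0.48 = 4.198 d.
Distance = v·t = 0.58 m/s × 3.627e+05 s = 2.104e+05 m = 210.4 km.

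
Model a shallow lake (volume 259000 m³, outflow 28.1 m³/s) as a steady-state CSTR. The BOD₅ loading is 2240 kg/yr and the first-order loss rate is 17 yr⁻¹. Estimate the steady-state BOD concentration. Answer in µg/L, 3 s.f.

2.51 µg/L

Outflow Q = 28.1 m³/s × 3.156e+07 s/yr = 8.868e+08 m³/yr.
Steady-state CSTR mass balance: W = Q·C + k·V·C, so C = W/(Q + kV).
Q + kV = 8.868e+08 + 17·259000 = 8.912e+08 m³/yr.
C = 2240/8.912e+08 = 2.514e-06 kg/m³ = 0.002514 mg/L = 2.514 µg/L.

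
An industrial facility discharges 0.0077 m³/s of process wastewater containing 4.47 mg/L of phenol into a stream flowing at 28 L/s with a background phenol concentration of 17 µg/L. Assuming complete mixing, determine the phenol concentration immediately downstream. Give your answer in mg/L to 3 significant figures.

0.977 mg/L

28 L/s = 0.028 m³/s.
17 µg/L = 0.017 mg/L.
Flow-weighted mixing gives C = (0.0077·4.47 + 0.028·0.017) / (0.0077 + 0.028) = 0.03489/0.0357 = 0.9775 mg/L.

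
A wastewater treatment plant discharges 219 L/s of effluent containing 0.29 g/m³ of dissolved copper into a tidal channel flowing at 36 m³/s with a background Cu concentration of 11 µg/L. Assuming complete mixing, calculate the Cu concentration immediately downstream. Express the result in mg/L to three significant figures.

0.0127 mg/L

219 L/s = 0.219 m³/s.
11 µg/L = 0.011 mg/L.
By mass balance at complete mixing, C = (0.219·0.29 + 36·0.011) / (0.219 + 36) = 0.4595/36.22 = 0.01269 mg/L.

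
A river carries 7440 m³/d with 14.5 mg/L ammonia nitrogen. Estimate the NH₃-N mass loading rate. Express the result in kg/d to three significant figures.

7440 m³/d = 0.08611 m³/s.
Mass flux = Q·C = 0.08611 m³/s × 14.5 g/m³ = 1.249 g/s.
= 1.249 g/s × 86.4 = 107.9 kg/d.

108 kg/d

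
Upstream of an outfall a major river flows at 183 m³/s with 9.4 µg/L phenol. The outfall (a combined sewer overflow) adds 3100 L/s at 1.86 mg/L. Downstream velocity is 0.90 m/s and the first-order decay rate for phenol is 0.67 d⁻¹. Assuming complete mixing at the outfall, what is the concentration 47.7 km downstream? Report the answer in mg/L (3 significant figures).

3100 L/s = 3.1 m³/s.
9.4 µg/L = 0.0094 mg/L.
After complete mixing, C₀ = (3.1·1.86 + 183·0.0094) / 186.1 = 0.04023 mg/L.
Travel time t = 4.77e+04 m / 0.90 m/s = 5.3e+04 s = 0.6134 d.
C = 0.04023·exp(−0.67·0.6134) = 0.04023·0.663 = 0.02667 mg/L.

0.0267 mg/L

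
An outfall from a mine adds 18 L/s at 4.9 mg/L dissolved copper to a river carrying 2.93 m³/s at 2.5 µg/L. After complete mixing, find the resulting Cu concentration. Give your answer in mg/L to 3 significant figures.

0.0324 mg/L

18 L/s = 0.018 m³/s.
2.5 µg/L = 0.0025 mg/L.
By mass balance at complete mixing, C = (0.018·4.9 + 2.93·0.0025) / (0.018 + 2.93) = 0.09553/2.948 = 0.0324 mg/L.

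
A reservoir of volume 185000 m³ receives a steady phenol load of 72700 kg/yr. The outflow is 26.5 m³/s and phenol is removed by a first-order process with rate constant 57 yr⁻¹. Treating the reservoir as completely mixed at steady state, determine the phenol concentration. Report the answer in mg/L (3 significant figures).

0.0859 mg/L

Outflow Q = 26.5 m³/s × 3.156e+07 s/yr = 8.363e+08 m³/yr.
Steady-state CSTR mass balance: W = Q·C + k·V·C, so C = W/(Q + kV).
Q + kV = 8.363e+08 + 57·185000 = 8.468e+08 m³/yr.
C = 72700/8.468e+08 = 8.585e-05 kg/m³ = 0.08585 mg/L.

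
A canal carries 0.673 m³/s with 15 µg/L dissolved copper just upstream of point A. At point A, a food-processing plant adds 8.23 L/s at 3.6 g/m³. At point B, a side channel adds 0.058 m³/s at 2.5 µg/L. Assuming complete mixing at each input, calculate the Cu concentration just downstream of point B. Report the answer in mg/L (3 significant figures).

0.0539 mg/L

15 µg/L = 0.015 mg/L.
8.23 L/s = 0.00823 m³/s.
After input A: C = (0.673·0.015 + 0.00823·3.6) / 0.6812 = 0.05831 mg/L.
2.5 µg/L = 0.0025 mg/L.
After input B: C = (0.6812·0.05831 + 0.058·0.0025) / 0.7392 = 0.05393 mg/L.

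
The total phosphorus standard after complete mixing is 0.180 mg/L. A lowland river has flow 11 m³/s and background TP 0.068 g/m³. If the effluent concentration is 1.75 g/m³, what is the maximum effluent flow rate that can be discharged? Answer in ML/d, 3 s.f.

Mass balance at complete mixing: C_std·(Q_w + Q_r) = Q_w·C_e + Q_r·C_b.
Rearranging, Q_w = Q_r·(C_std − C_b)/(C_e − C_std) = 11·(0.18 − 0.068) / (1.75 − 0.18) = 0.7847 m³/s.
= 67.8 ML/d.

67.8 ML/d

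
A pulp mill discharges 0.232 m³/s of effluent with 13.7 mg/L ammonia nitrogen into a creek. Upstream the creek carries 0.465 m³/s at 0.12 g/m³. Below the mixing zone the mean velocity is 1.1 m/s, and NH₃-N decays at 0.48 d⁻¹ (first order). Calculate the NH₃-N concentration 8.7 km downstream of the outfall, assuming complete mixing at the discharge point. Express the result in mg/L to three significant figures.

After complete mixing, C₀ = (0.232·13.7 + 0.465·0.12) / 0.697 = 4.64 mg/L.
Travel time t = 8700 m / 1.1 m/s = 7909 s = 0.09154 d.
C = 4.64·exp(−0.48·0.09154) = 4.64·0.957 = 4.441 mg/L.

4.44 mg/L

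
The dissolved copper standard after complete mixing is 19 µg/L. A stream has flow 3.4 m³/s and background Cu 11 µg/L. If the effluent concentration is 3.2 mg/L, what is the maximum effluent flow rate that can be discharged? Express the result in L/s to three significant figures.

11 µg/L = 0.011 mg/L.
19 µg/L = 0.019 mg/L.
Mass balance at complete mixing: C_std·(Q_w + Q_r) = Q_w·C_e + Q_r·C_b.
Rearranging, Q_w = Q_r·(C_std − C_b)/(C_e − C_std) = 3.4·(0.019 − 0.011) / (3.2 − 0.019) = 0.008551 m³/s.
= 8.551 L/s.

8.55 L/s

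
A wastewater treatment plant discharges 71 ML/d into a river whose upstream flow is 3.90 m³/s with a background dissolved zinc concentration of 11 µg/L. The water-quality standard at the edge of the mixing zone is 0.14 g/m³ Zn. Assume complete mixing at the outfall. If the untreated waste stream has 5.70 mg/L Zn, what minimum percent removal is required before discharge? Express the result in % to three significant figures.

86.8 %

71 ML/d = 0.8218 m³/s.
11 µg/L = 0.011 mg/L.
Mass balance: 0.14·4.722 = 0.8218·Cₑ + 3.9·0.011.
Cₑ = (0.661 − 0.0429) / 0.8218 = 0.7522 mg/L.
Required removal = 1 − 0.7522/5.70 = 86.8 %.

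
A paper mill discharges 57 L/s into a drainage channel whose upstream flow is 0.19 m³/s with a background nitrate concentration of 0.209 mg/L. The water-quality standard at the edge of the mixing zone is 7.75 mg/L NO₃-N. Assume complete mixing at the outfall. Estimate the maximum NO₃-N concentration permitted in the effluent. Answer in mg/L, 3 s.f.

57 L/s = 0.057 m³/s.
Mass balance: 7.75·0.247 = 0.057·Cₑ + 0.19·0.209.
Cₑ = (1.914 − 0.03971) / 0.057 = 32.89 mg/L.

32.9 mg/L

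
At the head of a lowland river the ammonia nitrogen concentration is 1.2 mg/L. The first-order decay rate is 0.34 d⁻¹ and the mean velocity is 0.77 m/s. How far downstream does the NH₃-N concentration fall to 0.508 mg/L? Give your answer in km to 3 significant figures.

168 km

From C = C₀·e^(−kt), t = ln(C₀/C)/k = ln(1.2/0.508)/0.34 = 0.8596/0.34 = 2.528 d.
Distance = v·t = 0.77 m/s × 2.184e+05 s = 1.682e+05 m = 168.2 km.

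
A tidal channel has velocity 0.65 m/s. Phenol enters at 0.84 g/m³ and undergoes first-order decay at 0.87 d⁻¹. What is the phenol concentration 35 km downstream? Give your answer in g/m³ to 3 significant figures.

Travel time t = 35 km / 0.65 m/s = 3.5e+04/0.65 = 5.385e+04 s = 0.6232 d.
First-order decay: C = 0.84·exp(−0.87·0.6232) = 0.84·0.5815 = 0.4884 g/m³.

0.488 g/m³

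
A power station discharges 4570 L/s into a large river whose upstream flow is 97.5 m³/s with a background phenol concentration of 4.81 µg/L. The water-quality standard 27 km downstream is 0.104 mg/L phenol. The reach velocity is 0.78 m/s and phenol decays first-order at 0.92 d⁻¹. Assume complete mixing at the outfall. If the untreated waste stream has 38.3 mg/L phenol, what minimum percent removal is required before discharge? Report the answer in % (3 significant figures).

91.5 %

4570 L/s = 4.57 m³/s.
4.81 µg/L = 0.00481 mg/L.
Travel time to the compliance point: t = 2.7e+04/0.78 = 3.462e+04 s = 0.4006 d; decay factor exp(−0.92·0.4006) = 0.6917.
So the concentration just after mixing may be at most 0.104/0.6917 = 0.1504 mg/L.
Mass balance: 0.1504·102.1 = 4.57·Cₑ + 97.5·0.00481.
Cₑ = (15.35 − 0.469) / 4.57 = 3.255 mg/L.
Required removal = 1 − 3.255/38.3 = 91.5 %.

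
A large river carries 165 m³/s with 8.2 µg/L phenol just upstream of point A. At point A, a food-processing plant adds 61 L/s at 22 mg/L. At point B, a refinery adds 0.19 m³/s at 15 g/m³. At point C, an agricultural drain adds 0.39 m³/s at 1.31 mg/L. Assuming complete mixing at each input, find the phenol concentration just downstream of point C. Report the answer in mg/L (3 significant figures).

8.2 µg/L = 0.0082 mg/L.
61 L/s = 0.061 m³/s.
After input A: C = (165·0.0082 + 0.061·22) / 165.1 = 0.01633 mg/L.
After input B: C = (165.1·0.01633 + 0.19·15) / 165.3 = 0.03356 mg/L.
After input C: C = (165.3·0.03356 + 0.39·1.31) / 165.6 = 0.03656 mg/L.

0.0366 mg/L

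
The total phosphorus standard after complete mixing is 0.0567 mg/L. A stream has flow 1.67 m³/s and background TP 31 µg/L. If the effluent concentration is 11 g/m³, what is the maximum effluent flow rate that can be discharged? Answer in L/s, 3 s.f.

3.92 L/s

31 µg/L = 0.031 mg/L.
Mass balance at complete mixing: C_std·(Q_w + Q_r) = Q_w·C_e + Q_r·C_b.
Rearranging, Q_w = Q_r·(C_std − C_b)/(C_e − C_std) = 1.67·(0.0567 − 0.031) / (11 − 0.0567) = 0.003922 m³/s.
= 3.922 L/s.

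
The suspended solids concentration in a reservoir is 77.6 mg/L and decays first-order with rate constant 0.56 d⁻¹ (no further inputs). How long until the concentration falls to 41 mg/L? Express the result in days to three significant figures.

t = ln(C₀/C)/k = ln(77.6/41)/0.56 = 0.638/0.56 = 1.139 d.

1.14 d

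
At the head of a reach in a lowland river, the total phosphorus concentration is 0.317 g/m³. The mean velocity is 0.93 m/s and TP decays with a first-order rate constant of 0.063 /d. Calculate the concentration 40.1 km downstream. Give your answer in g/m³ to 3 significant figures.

Travel time t = 40.1 km / 0.93 m/s = 4.01e+04/0.93 = 4.312e+04 s = 0.4991 d.
First-order decay: C = 0.317·exp(−0.063·0.4991) = 0.317·0.969 = 0.3072 g/m³.

0.307 g/m³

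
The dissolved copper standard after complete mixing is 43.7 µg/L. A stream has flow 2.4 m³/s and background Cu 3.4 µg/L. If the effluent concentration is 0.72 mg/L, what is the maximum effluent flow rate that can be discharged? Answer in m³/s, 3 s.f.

3.4 µg/L = 0.0034 mg/L.
43.7 µg/L = 0.0437 mg/L.
Mass balance at complete mixing: C_std·(Q_w + Q_r) = Q_w·C_e + Q_r·C_b.
Rearranging, Q_w = Q_r·(C_std − C_b)/(C_e − C_std) = 2.4·(0.0437 − 0.0034) / (0.72 − 0.0437) = 0.143 m³/s.

0.143 m³/s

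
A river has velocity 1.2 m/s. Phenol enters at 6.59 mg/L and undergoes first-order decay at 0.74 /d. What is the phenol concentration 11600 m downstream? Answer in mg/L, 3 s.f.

Travel time t = 11600 m / 1.2 m/s = 1.16e+04/1.2 = 9667 s = 0.1119 d.
First-order decay: C = 6.59·exp(−0.74·0.1119) = 6.59·0.9205 = 6.066 mg/L.

6.07 mg/L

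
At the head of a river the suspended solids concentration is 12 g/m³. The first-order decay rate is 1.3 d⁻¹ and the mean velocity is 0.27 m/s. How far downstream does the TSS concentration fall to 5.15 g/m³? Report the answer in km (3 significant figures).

From C = C₀·e^(−kt), t = ln(C₀/C)/k = ln(12/5.15)/1.3 = 0.8459/1.3 = 0.6507 d.
Distance = v·t = 0.27 m/s × 5.622e+04 s = 1.518e+04 m = 15.18 km.

15.2 km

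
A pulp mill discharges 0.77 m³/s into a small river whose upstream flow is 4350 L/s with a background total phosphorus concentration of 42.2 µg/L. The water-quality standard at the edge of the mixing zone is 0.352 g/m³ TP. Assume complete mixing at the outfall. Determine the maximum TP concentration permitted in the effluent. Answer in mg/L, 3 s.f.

2.10 mg/L

4350 L/s = 4.35 m³/s.
42.2 µg/L = 0.0422 mg/L.
Mass balance: 0.352·5.12 = 0.77·Cₑ + 4.35·0.0422.
Cₑ = (1.802 − 0.1836) / 0.77 = 2.102 mg/L.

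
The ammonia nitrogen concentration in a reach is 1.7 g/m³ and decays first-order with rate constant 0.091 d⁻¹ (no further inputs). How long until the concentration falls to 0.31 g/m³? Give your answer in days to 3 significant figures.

18.7 d

t = ln(C₀/C)/k = ln(1.7/0.31)/0.091 = 1.702/0.091 = 18.7 d.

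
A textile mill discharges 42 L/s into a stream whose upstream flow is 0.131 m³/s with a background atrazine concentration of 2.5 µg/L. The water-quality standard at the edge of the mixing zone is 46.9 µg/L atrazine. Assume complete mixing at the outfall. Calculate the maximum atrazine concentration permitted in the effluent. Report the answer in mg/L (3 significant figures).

42 L/s = 0.042 m³/s.
2.5 µg/L = 0.0025 mg/L.
46.9 µg/L = 0.0469 mg/L.
Mass balance: 0.0469·0.173 = 0.042·Cₑ + 0.131·0.0025.
Cₑ = (0.008114 − 0.0003275) / 0.042 = 0.1854 mg/L.

0.185 mg/L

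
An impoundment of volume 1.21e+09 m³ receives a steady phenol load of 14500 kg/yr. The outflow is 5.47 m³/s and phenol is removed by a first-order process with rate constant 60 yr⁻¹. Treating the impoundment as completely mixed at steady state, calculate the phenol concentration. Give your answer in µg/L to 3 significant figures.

Outflow Q = 5.47 m³/s × 3.156e+07 s/yr = 1.726e+08 m³/yr.
Steady-state CSTR mass balance: W = Q·C + k·V·C, so C = W/(Q + kV).
Q + kV = 1.726e+08 + 60·1.21e+09 = 7.277e+10 m³/yr.
C = 14500/7.277e+10 = 1.993e-07 kg/m³ = 0.0001993 mg/L = 0.1993 µg/L.

0.199 µg/L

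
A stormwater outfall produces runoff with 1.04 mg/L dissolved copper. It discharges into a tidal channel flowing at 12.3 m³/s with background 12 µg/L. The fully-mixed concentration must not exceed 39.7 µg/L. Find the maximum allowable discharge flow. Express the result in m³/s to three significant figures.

12 µg/L = 0.012 mg/L.
39.7 µg/L = 0.0397 mg/L.
Mass balance at complete mixing: C_std·(Q_w + Q_r) = Q_w·C_e + Q_r·C_b.
Rearranging, Q_w = Q_r·(C_std − C_b)/(C_e − C_std) = 12.3·(0.0397 − 0.012) / (1.04 − 0.0397) = 0.3406 m³/s.

0.341 m³/s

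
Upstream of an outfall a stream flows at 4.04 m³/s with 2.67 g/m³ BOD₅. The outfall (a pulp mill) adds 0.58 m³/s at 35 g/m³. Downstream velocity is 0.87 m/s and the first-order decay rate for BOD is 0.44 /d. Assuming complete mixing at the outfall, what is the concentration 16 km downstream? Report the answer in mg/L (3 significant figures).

After complete mixing, C₀ = (0.58·35 + 4.04·2.67) / 4.62 = 6.729 mg/L.
Travel time t = 1.6e+04 m / 0.87 m/s = 1.839e+04 s = 0.2129 d.
C = 6.729·exp(−0.44·0.2129) = 6.729·0.9106 = 6.127 mg/L.

6.13 mg/L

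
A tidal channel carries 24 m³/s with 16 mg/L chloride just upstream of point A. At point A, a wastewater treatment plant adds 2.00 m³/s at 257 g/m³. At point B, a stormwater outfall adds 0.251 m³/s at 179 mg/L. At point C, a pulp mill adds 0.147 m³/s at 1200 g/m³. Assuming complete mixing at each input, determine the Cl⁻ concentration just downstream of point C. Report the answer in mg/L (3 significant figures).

42.4 mg/L

After input A: C = (24·16 + 2·257) / 26 = 34.54 mg/L.
After input B: C = (26·34.54 + 0.251·179) / 26.25 = 35.92 mg/L.
After input C: C = (26.25·35.92 + 0.147·1200) / 26.4 = 42.4 mg/L.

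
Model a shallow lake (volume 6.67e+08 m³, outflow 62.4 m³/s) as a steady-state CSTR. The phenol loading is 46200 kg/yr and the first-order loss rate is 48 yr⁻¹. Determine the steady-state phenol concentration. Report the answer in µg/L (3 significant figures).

Outflow Q = 62.4 m³/s × 3.156e+07 s/yr = 1.969e+09 m³/yr.
Steady-state CSTR mass balance: W = Q·C + k·V·C, so C = W/(Q + kV).
Q + kV = 1.969e+09 + 48·6.67e+08 = 3.399e+10 m³/yr.
C = 46200/3.399e+10 = 1.359e-06 kg/m³ = 0.001359 mg/L = 1.359 µg/L.

1.36 µg/L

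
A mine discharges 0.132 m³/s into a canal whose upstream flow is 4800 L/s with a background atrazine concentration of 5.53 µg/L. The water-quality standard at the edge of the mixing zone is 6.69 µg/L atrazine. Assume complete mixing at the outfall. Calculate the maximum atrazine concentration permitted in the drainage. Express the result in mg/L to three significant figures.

4800 L/s = 4.8 m³/s.
5.53 µg/L = 0.00553 mg/L.
6.69 µg/L = 0.00669 mg/L.
Mass balance: 0.00669·4.932 = 0.132·Cₑ + 4.8·0.00553.
Cₑ = (0.033 − 0.02654) / 0.132 = 0.04887 mg/L.

0.0489 mg/L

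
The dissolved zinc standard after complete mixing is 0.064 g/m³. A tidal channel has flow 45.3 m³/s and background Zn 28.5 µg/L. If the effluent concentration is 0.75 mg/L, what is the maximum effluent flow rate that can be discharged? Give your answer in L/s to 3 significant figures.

2340 L/s

28.5 µg/L = 0.0285 mg/L.
Mass balance at complete mixing: C_std·(Q_w + Q_r) = Q_w·C_e + Q_r·C_b.
Rearranging, Q_w = Q_r·(C_std − C_b)/(C_e − C_std) = 45.3·(0.064 − 0.0285) / (0.75 − 0.064) = 2.344 m³/s.
= 2344 L/s.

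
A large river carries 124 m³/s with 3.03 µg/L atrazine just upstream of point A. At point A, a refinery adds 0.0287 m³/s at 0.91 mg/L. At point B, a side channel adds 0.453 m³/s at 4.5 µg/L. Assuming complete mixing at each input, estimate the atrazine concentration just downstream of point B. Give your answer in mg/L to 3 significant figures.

3.03 µg/L = 0.00303 mg/L.
After input A: C = (124·0.00303 + 0.0287·0.91) / 124 = 0.00324 mg/L.
4.5 µg/L = 0.0045 mg/L.
After input B: C = (124·0.00324 + 0.453·0.0045) / 124.5 = 0.003244 mg/L.

0.00324 mg/L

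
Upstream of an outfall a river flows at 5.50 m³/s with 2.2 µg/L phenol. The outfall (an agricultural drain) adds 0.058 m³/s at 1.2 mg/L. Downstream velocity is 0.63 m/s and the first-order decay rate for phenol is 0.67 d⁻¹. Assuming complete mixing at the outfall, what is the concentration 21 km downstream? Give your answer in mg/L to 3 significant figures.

0.0114 mg/L

2.2 µg/L = 0.0022 mg/L.
After complete mixing, C₀ = (0.058·1.2 + 5.5·0.0022) / 5.558 = 0.0147 mg/L.
Travel time t = 2.1e+04 m / 0.63 m/s = 3.333e+04 s = 0.3858 d.
C = 0.0147·exp(−0.67·0.3858) = 0.0147·0.7722 = 0.01135 mg/L.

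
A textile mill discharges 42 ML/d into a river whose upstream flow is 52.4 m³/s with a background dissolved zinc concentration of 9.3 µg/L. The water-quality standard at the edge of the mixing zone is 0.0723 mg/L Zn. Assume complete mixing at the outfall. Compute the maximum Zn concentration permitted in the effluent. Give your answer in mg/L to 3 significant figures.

42 ML/d = 0.4861 m³/s.
9.3 µg/L = 0.0093 mg/L.
Mass balance: 0.0723·52.89 = 0.4861·Cₑ + 52.4·0.0093.
Cₑ = (3.824 − 0.4873) / 0.4861 = 6.863 mg/L.

6.86 mg/L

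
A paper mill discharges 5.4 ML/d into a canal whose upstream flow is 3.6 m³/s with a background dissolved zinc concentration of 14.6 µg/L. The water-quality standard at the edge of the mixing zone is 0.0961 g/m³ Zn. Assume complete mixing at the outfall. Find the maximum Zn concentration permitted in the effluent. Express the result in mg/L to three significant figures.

4.79 mg/L

5.4 ML/d = 0.0625 m³/s.
14.6 µg/L = 0.0146 mg/L.
Mass balance: 0.0961·3.663 = 0.0625·Cₑ + 3.6·0.0146.
Cₑ = (0.352 − 0.05256) / 0.0625 = 4.791 mg/L.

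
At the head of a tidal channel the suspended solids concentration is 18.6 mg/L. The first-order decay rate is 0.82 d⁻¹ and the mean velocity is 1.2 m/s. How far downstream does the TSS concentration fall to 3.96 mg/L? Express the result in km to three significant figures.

From C = C₀·e^(−kt), t = ln(C₀/C)/k = ln(18.6/3.96)/0.82 = 1.547/0.82 = 1.886 d.
Distance = v·t = 1.2 m/s × 1.63e+05 s = 1.956e+05 m = 195.6 km.

196 km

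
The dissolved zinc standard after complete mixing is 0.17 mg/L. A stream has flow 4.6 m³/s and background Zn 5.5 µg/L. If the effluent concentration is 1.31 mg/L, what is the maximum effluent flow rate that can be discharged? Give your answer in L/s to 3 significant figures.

664 L/s

5.5 µg/L = 0.0055 mg/L.
Mass balance at complete mixing: C_std·(Q_w + Q_r) = Q_w·C_e + Q_r·C_b.
Rearranging, Q_w = Q_r·(C_std − C_b)/(C_e − C_std) = 4.6·(0.17 − 0.0055) / (1.31 − 0.17) = 0.6638 m³/s.
= 663.8 L/s.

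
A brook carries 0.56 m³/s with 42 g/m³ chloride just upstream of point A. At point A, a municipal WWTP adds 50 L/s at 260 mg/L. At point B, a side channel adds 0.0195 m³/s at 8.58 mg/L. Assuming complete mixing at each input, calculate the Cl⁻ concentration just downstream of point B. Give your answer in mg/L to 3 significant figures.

58.3 mg/L

50 L/s = 0.05 m³/s.
After input A: C = (0.56·42 + 0.05·260) / 0.61 = 59.87 mg/L.
After input B: C = (0.61·59.87 + 0.0195·8.58) / 0.6295 = 58.28 mg/L.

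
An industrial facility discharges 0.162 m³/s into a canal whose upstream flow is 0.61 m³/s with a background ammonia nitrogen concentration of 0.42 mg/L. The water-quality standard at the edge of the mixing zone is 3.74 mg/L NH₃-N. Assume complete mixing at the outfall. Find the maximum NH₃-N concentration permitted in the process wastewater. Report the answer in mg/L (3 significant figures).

16.2 mg/L

Mass balance: 3.74·0.772 = 0.162·Cₑ + 0.61·0.42.
Cₑ = (2.887 − 0.2562) / 0.162 = 16.24 mg/L.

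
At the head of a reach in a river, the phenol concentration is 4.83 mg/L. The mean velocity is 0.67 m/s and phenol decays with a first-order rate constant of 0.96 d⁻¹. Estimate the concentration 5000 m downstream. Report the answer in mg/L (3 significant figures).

Travel time t = 5000 m / 0.67 m/s = 5000/0.67 = 7463 s = 0.08637 d.
First-order decay: C = 4.83·exp(−0.96·0.08637) = 4.83·0.9204 = 4.446 mg/L.

4.45 mg/L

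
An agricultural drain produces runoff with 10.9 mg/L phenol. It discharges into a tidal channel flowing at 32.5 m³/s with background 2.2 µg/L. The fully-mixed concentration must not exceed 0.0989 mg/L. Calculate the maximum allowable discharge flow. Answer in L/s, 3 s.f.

291 L/s

2.2 µg/L = 0.0022 mg/L.
Mass balance at complete mixing: C_std·(Q_w + Q_r) = Q_w·C_e + Q_r·C_b.
Rearranging, Q_w = Q_r·(C_std − C_b)/(C_e − C_std) = 32.5·(0.0989 − 0.0022) / (10.9 − 0.0989) = 0.291 m³/s.
= 291 L/s.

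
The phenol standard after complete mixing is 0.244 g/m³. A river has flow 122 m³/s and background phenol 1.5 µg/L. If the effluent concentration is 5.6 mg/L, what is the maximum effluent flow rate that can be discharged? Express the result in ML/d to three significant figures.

1.5 µg/L = 0.0015 mg/L.
Mass balance at complete mixing: C_std·(Q_w + Q_r) = Q_w·C_e + Q_r·C_b.
Rearranging, Q_w = Q_r·(C_std − C_b)/(C_e − C_std) = 122·(0.244 − 0.0015) / (5.6 − 0.244) = 5.524 m³/s.
= 477.2 ML/d.

477 ML/d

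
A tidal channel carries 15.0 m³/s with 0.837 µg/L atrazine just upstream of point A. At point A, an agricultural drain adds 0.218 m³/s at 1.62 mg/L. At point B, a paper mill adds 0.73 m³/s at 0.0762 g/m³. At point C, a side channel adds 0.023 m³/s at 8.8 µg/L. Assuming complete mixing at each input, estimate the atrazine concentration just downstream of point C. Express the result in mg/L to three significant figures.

0.0264 mg/L

0.837 µg/L = 0.000837 mg/L.
After input A: C = (15·0.000837 + 0.218·1.62) / 15.22 = 0.02403 mg/L.
After input B: C = (15.22·0.02403 + 0.73·0.0762) / 15.95 = 0.02642 mg/L.
8.8 µg/L = 0.0088 mg/L.
After input C: C = (15.95·0.02642 + 0.023·0.0088) / 15.97 = 0.02639 mg/L.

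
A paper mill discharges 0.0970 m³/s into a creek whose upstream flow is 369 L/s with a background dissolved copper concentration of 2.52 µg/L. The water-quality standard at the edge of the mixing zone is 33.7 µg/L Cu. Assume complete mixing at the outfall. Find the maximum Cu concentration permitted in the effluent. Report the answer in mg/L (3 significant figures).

0.152 mg/L

369 L/s = 0.369 m³/s.
2.52 µg/L = 0.00252 mg/L.
33.7 µg/L = 0.0337 mg/L.
Mass balance: 0.0337·0.466 = 0.097·Cₑ + 0.369·0.00252.
Cₑ = (0.0157 − 0.0009299) / 0.097 = 0.1523 mg/L.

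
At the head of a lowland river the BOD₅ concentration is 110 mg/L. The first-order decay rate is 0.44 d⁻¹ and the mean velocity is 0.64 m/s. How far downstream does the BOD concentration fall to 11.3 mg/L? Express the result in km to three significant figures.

286 km

From C = C₀·e^(−kt), t = ln(C₀/C)/k = ln(110/11.3)/0.44 = 2.276/0.44 = 5.172 d.
Distance = v·t = 0.64 m/s × 4.469e+05 s = 2.86e+05 m = 286 km.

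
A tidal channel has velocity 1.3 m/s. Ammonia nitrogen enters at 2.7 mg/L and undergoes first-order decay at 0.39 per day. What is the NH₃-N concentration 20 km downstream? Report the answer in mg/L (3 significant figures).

Travel time t = 20 km / 1.3 m/s = 2e+04/1.3 = 1.538e+04 s = 0.1781 d.
First-order decay: C = 2.7·exp(−0.39·0.1781) = 2.7·0.9329 = 2.519 mg/L.

2.52 mg/L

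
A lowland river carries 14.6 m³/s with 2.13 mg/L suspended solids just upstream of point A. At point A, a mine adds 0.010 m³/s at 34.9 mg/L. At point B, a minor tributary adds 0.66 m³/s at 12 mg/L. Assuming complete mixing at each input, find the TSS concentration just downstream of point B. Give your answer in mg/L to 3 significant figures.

After input A: C = (14.6·2.13 + 0.01·34.9) / 14.61 = 2.152 mg/L.
After input B: C = (14.61·2.152 + 0.66·12) / 15.27 = 2.578 mg/L.

2.58 mg/L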